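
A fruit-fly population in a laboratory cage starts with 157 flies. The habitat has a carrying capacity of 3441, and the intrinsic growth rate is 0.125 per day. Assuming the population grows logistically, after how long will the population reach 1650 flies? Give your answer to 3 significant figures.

A = (K − N₀)/N₀ = (3441 − 157)/157 = 20.917.
Solve 3441/(1 + 20.917·e^(−0.125t)) = 1650: 1 + 20.917·e^(−0.125t) = 2.0855, so e^(−0.125t) = 0.0518929.
−0.125·t = ln(0.0518929) = -2.9586, so t = 2.9586/0.125 = 23.669.

23.7 days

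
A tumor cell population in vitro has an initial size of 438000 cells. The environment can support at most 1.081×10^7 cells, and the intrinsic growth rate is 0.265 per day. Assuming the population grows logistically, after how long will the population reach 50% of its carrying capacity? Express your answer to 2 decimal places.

11.94 days

A = (K − N₀)/N₀ = (1.081×10^7 − 438000)/438000 = 23.68.
Solve 1.081×10^7/(1 + 23.68·e^(−0.265t)) = 5.405×10^6: 1 + 23.68·e^(−0.265t) = 2, so e^(−0.265t) = 0.0422291.
−0.265·t = ln(0.0422291) = -3.1646, so t = 3.1646/0.265 = 11.942.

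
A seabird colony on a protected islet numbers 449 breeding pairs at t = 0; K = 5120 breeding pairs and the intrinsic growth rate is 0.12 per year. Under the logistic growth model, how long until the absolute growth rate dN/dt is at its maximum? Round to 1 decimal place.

Logistic growth is fastest at N = K/2 = 2560.
A = (K − N₀)/N₀ = 10.403. Set K/(1 + A·e^(−rt)) = K/2 → A·e^(−rt) = 1.
e^(−0.12t) = 1/10.403 = 0.096125, so t = ln(10.403)/0.12 = 2.3421/0.12 = 19.518.

19.5 years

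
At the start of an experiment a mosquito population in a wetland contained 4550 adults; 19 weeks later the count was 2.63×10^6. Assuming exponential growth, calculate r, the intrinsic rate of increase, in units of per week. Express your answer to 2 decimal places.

0.33 per week

From N(t) = N₀·e^(rt): e^(r·19) = 2.63×10^6/4550 = 578.02.
r·19 = ln(578.02) = 6.3596, so r = 6.3596/19 = 0.33472.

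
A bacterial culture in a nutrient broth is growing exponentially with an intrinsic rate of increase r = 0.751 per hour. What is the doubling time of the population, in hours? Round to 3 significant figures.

Doubling time t_d = ln(2)/r = 0.6931/0.751 = 0.92297.

0.923 hours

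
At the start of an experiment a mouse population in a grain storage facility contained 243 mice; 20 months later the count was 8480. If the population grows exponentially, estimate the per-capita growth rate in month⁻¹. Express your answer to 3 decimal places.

0.178 per month

From N(t) = N₀·e^(rt): e^(r·20) = 8480/243 = 34.897.
r·20 = ln(34.897) = 3.5524, so r = 3.5524/20 = 0.17762.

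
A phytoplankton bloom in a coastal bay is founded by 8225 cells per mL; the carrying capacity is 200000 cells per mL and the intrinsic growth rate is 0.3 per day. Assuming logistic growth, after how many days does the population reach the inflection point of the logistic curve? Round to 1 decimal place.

10.5 days

Logistic growth is fastest at N = K/2 = 100000.
A = (K − N₀)/N₀ = 23.316. Set K/(1 + A·e^(−rt)) = K/2 → A·e^(−rt) = 1.
e^(−0.3t) = 1/23.316 = 0.0428888, so t = ln(23.316)/0.3 = 3.1491/0.3 = 10.497.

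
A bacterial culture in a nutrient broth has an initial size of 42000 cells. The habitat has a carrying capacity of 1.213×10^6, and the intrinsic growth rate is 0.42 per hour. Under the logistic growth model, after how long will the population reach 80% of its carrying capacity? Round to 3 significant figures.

A = (K − N₀)/N₀ = (1.213×10^6 − 42000)/42000 = 27.881.
Solve 1.213×10^6/(1 + 27.881·e^(−0.42t)) = 970400: 1 + 27.881·e^(−0.42t) = 1.25, so e^(−0.42t) = 0.0089667.
−0.42·t = ln(0.0089667) = -4.7142, so t = 4.7142/0.42 = 11.224.

11.2 hours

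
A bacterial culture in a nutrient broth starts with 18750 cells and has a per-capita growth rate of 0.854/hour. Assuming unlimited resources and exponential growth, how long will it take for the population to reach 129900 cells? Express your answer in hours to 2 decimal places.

Set N₀·e^(rt) = 129900: e^(0.854·t) = 129900/18750 = 6.928.
0.854·t = ln(6.928) = 1.9356, so t = 1.9356/0.854 = 2.2665.

2.27 hours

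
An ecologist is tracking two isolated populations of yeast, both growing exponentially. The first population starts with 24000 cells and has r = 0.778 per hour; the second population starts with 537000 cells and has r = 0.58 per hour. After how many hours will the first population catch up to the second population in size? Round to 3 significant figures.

Set 24000·e^(0.778t) = 537000·e^(0.58t).
e^((0.778 − 0.58)t) = 537000/24000 → e^(0.198·t) = 22.375.
0.198·t = ln(22.375) = 3.1079, so t = 3.1079/0.198 = 15.697.

15.7 hours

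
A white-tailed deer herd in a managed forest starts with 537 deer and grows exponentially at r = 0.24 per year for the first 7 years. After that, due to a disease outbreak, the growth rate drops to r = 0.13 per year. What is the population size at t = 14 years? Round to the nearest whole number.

7158 deer

Phase 1: N(7) = 537·e^(0.24×7) = 537·e^1.68 = 2881.3.
Phase 2 runs for 14 − 7 = 7 years at r = 0.13.
N(14) = 2881.3·e^(0.13×7) = 2881.3·e^0.91 = 7158.09.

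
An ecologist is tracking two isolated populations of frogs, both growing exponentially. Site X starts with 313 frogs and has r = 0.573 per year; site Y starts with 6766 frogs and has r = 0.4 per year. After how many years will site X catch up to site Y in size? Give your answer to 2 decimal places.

17.77 years

Set 313·e^(0.573t) = 6766·e^(0.4t).
e^((0.573 − 0.4)t) = 6766/313 → e^(0.173·t) = 21.617.
0.173·t = ln(21.617) = 3.0735, so t = 3.0735/0.173 = 17.766.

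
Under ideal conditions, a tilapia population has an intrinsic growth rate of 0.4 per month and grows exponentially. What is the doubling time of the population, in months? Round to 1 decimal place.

Doubling time t_d = ln(2)/r = 0.6931/0.4 = 1.7329.

1.7 months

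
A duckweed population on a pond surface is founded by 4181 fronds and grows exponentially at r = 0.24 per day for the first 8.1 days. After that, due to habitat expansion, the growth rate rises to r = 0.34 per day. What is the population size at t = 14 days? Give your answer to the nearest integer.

217142 fronds

Phase 1: N(8.1) = 4181·e^(0.24×8.1) = 4181·e^1.944 = 29211.1.
Phase 2 runs for 14 − 8.1 = 5.9 days at r = 0.34.
N(14) = 29211.1·e^(0.34×5.9) = 29211.1·e^2.006 = 217142.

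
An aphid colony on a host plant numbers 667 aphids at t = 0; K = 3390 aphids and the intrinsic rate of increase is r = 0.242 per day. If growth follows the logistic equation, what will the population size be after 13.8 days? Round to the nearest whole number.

2961 aphids

A = (K − N₀)/N₀ = (3390 − 667)/667 = 4.0825.
N(t) = K/(1 + A·e^(−rt)) = 3390/(1 + 4.0825×e^(−0.242×13.8)).
e^(−3.34) = 0.035451; denominator = 1 + 4.0825×0.035451 = 1.1447.
N = 3390/1.1447 = 2961.4.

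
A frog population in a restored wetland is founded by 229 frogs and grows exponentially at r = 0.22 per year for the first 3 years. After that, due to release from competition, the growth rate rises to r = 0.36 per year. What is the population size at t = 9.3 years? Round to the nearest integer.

Phase 1: N(3) = 229·e^(0.22×3) = 229·e^0.66 = 443.067.
Phase 2 runs for 9.3 − 3 = 6.3 years at r = 0.36.
N(9.3) = 443.067·e^(0.36×6.3) = 443.067·e^2.268 = 4280.06.

4280 frogs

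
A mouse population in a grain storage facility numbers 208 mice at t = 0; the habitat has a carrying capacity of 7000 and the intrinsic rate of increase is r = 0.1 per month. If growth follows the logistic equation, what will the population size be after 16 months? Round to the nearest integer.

A = (K − N₀)/N₀ = (7000 − 208)/208 = 32.654.
N(t) = K/(1 + A·e^(−rt)) = 7000/(1 + 32.654×e^(−0.1×16)).
e^(−1.6) = 0.2019; denominator = 1 + 32.654×0.2019 = 7.5927.
N = 7000/7.5927 = 921.938.

922 mice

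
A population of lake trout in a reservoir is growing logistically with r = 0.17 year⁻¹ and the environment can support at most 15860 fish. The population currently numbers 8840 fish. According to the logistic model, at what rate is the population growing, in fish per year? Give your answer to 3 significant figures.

665 fish per year

dN/dt = rN(1 − N/K) = 0.17 × 8840 × (1 − 8840/15860).
1 − 8840/15860 = 0.44262; dN/dt = 0.17 × 8840 × 0.44262 = 665.17.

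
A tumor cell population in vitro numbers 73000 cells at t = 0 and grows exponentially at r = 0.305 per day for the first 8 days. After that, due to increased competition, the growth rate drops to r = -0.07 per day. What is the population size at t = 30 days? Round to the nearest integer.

179551 cells

Phase 1: N(8) = 73000·e^(0.305×8) = 73000·e^2.44 = 837532.
Phase 2 runs for 30 − 8 = 22 days at r = -0.07.
N(30) = 837532·e^(-0.07×22) = 837532·e^-1.54 = 179551.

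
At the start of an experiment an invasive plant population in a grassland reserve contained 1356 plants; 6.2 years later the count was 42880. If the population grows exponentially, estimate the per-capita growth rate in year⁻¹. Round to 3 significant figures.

0.557 per year

From N(t) = N₀·e^(rt): e^(r·6.2) = 42880/1356 = 31.622.
r·6.2 = ln(31.622) = 3.4539, so r = 3.4539/6.2 = 0.55708.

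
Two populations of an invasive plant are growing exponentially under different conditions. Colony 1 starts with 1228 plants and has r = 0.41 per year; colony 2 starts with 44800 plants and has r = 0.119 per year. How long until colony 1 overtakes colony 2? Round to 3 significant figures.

12.4 years

Set 1228·e^(0.41t) = 44800·e^(0.119t).
e^((0.41 − 0.119)t) = 44800/1228 → e^(0.291·t) = 36.482.
0.291·t = ln(36.482) = 3.5968, so t = 3.5968/0.291 = 12.36.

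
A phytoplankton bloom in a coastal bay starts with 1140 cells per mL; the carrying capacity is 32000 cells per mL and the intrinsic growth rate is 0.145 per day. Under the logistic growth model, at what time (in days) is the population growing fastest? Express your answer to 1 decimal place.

Logistic growth is fastest at N = K/2 = 16000.
A = (K − N₀)/N₀ = 27.07. Set K/(1 + A·e^(−rt)) = K/2 → A·e^(−rt) = 1.
e^(−0.145t) = 1/27.07 = 0.036941, so t = ln(27.07)/0.145 = 3.2984/0.145 = 22.748.

22.7 days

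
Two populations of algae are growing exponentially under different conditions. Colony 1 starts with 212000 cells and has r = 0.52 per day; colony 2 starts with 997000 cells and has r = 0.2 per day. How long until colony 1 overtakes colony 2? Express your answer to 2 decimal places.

4.84 days

Set 212000·e^(0.52t) = 997000·e^(0.2t).
e^((0.52 − 0.2)t) = 997000/212000 → e^(0.32·t) = 4.7028.
0.32·t = ln(4.7028) = 1.5482, so t = 1.5482/0.32 = 4.838.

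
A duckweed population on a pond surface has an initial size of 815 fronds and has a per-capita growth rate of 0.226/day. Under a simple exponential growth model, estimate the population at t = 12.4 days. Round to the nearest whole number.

N(t) = N₀·e^(rt) = 815 × e^(0.226×12.4) = 815 × e^2.802.
e^2.802 ≈ 16.484, so N ≈ 815 × 16.484 = 13434.6.

13435 fronds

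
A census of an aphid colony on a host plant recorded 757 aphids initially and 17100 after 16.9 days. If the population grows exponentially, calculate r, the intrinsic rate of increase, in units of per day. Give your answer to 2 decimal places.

From N(t) = N₀·e^(rt): e^(r·16.9) = 17100/757 = 22.589.
r·16.9 = ln(22.589) = 3.1175, so r = 3.1175/16.9 = 0.18447.

0.18 per day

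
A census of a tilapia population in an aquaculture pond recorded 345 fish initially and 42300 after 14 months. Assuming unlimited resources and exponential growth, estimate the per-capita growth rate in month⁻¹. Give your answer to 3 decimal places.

From N(t) = N₀·e^(rt): e^(r·14) = 42300/345 = 122.61.
r·14 = ln(122.61) = 4.809, so r = 4.809/14 = 0.3435.

0.343 per month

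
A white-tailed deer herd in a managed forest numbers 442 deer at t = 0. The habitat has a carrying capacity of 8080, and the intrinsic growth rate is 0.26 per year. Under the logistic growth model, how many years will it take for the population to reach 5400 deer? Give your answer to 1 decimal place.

A = (K − N₀)/N₀ = (8080 − 442)/442 = 17.281.
Solve 8080/(1 + 17.281·e^(−0.26t)) = 5400: 1 + 17.281·e^(−0.26t) = 1.4963, so e^(−0.26t) = 0.0287199.
−0.26·t = ln(0.0287199) = -3.5502, so t = 3.5502/0.26 = 13.654.

13.7 years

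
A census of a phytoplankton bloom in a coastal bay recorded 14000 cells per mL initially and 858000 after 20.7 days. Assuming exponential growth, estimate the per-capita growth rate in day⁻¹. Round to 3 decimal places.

From N(t) = N₀·e^(rt): e^(r·20.7) = 858000/14000 = 61.286.
r·20.7 = ln(61.286) = 4.1155, so r = 4.1155/20.7 = 0.19882.

0.199 per day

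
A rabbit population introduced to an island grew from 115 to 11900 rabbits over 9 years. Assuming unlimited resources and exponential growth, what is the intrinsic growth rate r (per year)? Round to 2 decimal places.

From N(t) = N₀·e^(rt): e^(r·9) = 11900/115 = 103.48.
r·9 = ln(103.48) = 4.6394, so r = 4.6394/9 = 0.51548.

0.52 per year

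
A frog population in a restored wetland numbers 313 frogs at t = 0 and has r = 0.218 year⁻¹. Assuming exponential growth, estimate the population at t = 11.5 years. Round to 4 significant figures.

N(t) = N₀·e^(rt) = 313 × e^(0.218×11.5) = 313 × e^2.507.
e^2.507 ≈ 12.268, so N ≈ 313 × 12.268 = 3839.91.

3840 frogs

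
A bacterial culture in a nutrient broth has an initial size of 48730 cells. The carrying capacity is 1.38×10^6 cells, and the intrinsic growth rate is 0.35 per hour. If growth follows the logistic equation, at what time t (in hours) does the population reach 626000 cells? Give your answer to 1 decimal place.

8.9 hours

A = (K − N₀)/N₀ = (1.38×10^6 − 48730)/48730 = 27.319.
Solve 1.38×10^6/(1 + 27.319·e^(−0.35t)) = 626000: 1 + 27.319·e^(−0.35t) = 2.2045, so e^(−0.35t) = 0.0440887.
−0.35·t = ln(0.0440887) = -3.1216, so t = 3.1216/0.35 = 8.9187.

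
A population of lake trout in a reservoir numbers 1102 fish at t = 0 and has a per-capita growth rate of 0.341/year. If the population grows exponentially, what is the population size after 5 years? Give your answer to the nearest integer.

6063 fish

N(t) = N₀·e^(rt) = 1102 × e^(0.341×5) = 1102 × e^1.705.
e^1.705 ≈ 5.5014, so N ≈ 1102 × 5.5014 = 6062.53.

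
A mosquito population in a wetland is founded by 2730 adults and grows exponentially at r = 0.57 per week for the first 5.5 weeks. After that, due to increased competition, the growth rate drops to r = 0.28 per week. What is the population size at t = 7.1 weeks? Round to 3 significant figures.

98200 adults

Phase 1: N(5.5) = 2730·e^(0.57×5.5) = 2730·e^3.135 = 62759.
Phase 2 runs for 7.1 − 5.5 = 1.6 weeks at r = 0.28.
N(7.1) = 62759·e^(0.28×1.6) = 62759·e^0.448 = 98229.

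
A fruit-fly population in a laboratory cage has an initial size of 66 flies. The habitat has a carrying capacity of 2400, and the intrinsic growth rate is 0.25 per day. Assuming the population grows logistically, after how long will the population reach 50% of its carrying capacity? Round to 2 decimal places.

14.26 days

A = (K − N₀)/N₀ = (2400 − 66)/66 = 35.364.
Solve 2400/(1 + 35.364·e^(−0.25t)) = 1200: 1 + 35.364·e^(−0.25t) = 2, so e^(−0.25t) = 0.0282776.
−0.25·t = ln(0.0282776) = -3.5657, so t = 3.5657/0.25 = 14.263.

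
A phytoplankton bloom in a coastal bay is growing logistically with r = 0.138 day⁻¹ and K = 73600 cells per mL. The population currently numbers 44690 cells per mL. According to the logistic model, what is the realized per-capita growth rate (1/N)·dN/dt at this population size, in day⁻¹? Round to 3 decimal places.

0.054 per day

(1/N)·dN/dt = r(1 − N/K) = 0.138 × (1 − 44690/73600).
= 0.138 × 0.3928 = 0.054206.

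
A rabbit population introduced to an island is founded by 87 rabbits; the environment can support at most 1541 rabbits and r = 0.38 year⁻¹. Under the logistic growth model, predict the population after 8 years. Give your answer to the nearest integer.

856 rabbits

A = (K − N₀)/N₀ = (1541 − 87)/87 = 16.713.
N(t) = K/(1 + A·e^(−rt)) = 1541/(1 + 16.713×e^(−0.38×8)).
e^(−3.04) = 0.047835; denominator = 1 + 16.713×0.047835 = 1.7994.
N = 1541/1.7994 = 856.374.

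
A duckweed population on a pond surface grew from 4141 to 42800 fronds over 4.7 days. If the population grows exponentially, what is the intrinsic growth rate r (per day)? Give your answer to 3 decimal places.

From N(t) = N₀·e^(rt): e^(r·4.7) = 42800/4141 = 10.336.
r·4.7 = ln(10.336) = 2.3356, so r = 2.3356/4.7 = 0.49694.

0.497 per day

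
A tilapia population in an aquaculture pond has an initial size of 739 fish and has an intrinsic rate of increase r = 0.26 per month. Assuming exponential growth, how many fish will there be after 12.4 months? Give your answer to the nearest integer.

N(t) = N₀·e^(rt) = 739 × e^(0.26×12.4) = 739 × e^3.224.
e^3.224 ≈ 25.128, so N ≈ 739 × 25.128 = 18569.9.

18570 fish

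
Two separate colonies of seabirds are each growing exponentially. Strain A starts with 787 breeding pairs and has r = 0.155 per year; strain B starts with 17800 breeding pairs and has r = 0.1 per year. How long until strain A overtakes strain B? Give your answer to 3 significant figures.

56.7 years

Set 787·e^(0.155t) = 17800·e^(0.1t).
e^((0.155 − 0.1)t) = 17800/787 → e^(0.055·t) = 22.618.
0.055·t = ln(22.618) = 3.1187, so t = 3.1187/0.055 = 56.704.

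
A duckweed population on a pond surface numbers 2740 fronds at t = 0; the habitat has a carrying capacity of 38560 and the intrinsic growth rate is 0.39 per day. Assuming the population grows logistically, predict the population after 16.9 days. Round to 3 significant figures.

37900 fronds

A = (K − N₀)/N₀ = (38560 − 2740)/2740 = 13.073.
N(t) = K/(1 + A·e^(−rt)) = 38560/(1 + 13.073×e^(−0.39×16.9)).
e^(−6.591) = 0.0013727; denominator = 1 + 13.073×0.0013727 = 1.0179.
N = 38560/1.0179 = 37880.2.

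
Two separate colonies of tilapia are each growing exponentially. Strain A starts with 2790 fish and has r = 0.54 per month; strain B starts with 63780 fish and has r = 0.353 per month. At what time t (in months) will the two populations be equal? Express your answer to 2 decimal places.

16.73 months

Set 2790·e^(0.54t) = 63780·e^(0.353t).
e^((0.54 − 0.353)t) = 63780/2790 → e^(0.187·t) = 22.86.
0.187·t = ln(22.86) = 3.1294, so t = 3.1294/0.187 = 16.735.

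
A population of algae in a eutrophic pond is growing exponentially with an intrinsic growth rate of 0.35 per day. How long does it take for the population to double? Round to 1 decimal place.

2.0 days

Doubling time t_d = ln(2)/r = 0.6931/0.35 = 1.9804.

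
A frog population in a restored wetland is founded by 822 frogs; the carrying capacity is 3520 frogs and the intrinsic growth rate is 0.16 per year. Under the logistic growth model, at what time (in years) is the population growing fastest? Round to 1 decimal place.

Logistic growth is fastest at N = K/2 = 1760.
A = (K − N₀)/N₀ = 3.2822. Set K/(1 + A·e^(−rt)) = K/2 → A·e^(−rt) = 1.
e^(−0.16t) = 1/3.2822 = 0.30467, so t = ln(3.2822)/0.16 = 1.1885/0.16 = 7.4283.

7.4 years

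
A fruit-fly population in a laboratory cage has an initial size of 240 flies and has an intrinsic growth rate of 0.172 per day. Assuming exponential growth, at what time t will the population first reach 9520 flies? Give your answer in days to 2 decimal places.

21.40 days

Set N₀·e^(rt) = 9520: e^(0.172·t) = 9520/240 = 39.667.
0.172·t = ln(39.667) = 3.6805, so t = 3.6805/0.172 = 21.398.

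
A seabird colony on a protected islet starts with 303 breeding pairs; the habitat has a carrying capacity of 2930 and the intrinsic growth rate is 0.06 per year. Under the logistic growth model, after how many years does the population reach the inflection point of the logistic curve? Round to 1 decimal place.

Logistic growth is fastest at N = K/2 = 1465.
A = (K − N₀)/N₀ = 8.67. Set K/(1 + A·e^(−rt)) = K/2 → A·e^(−rt) = 1.
e^(−0.06t) = 1/8.67 = 0.115341, so t = ln(8.67)/0.06 = 2.1599/0.06 = 35.998.

36.0 years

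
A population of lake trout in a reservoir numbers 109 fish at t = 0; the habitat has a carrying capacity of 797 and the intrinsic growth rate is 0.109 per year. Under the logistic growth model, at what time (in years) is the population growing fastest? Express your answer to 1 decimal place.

Logistic growth is fastest at N = K/2 = 398.5.
A = (K − N₀)/N₀ = 6.3119. Set K/(1 + A·e^(−rt)) = K/2 → A·e^(−rt) = 1.
e^(−0.109t) = 1/6.3119 = 0.15843, so t = ln(6.3119)/0.109 = 1.8424/0.109 = 16.903.

16.9 years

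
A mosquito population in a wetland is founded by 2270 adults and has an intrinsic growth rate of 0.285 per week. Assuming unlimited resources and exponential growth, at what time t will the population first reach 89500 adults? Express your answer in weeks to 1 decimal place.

Set N₀·e^(rt) = 89500: e^(0.285·t) = 89500/2270 = 39.427.
0.285·t = ln(39.427) = 3.6745, so t = 3.6745/0.285 = 12.893.

12.9 weeks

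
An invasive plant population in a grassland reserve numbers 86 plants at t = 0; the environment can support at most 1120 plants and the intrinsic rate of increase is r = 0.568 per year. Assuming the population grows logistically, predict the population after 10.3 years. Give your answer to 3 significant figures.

A = (K − N₀)/N₀ = (1120 − 86)/86 = 12.023.
N(t) = K/(1 + A·e^(−rt)) = 1120/(1 + 12.023×e^(−0.568×10.3)).
e^(−5.85) = 0.0028787; denominator = 1 + 12.023×0.0028787 = 1.0346.
N = 1120/1.0346 = 1082.53.

1080 plants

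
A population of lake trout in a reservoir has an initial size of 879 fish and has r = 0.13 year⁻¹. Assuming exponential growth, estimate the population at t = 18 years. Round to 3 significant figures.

9130 fish

N(t) = N₀·e^(rt) = 879 × e^(0.13×18) = 879 × e^2.34.
e^2.34 ≈ 10.381, so N ≈ 879 × 10.381 = 9125.11.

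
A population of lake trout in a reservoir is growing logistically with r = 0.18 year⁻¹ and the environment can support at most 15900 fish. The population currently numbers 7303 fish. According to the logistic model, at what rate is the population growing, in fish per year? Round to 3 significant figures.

711 fish per year

dN/dt = rN(1 − N/K) = 0.18 × 7303 × (1 − 7303/15900).
1 − 7303/15900 = 0.54069; dN/dt = 0.18 × 7303 × 0.54069 = 710.76.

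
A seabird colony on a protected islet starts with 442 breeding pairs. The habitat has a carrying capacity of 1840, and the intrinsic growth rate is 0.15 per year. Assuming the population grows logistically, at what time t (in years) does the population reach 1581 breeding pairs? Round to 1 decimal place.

A = (K − N₀)/N₀ = (1840 − 442)/442 = 3.1629.
Solve 1840/(1 + 3.1629·e^(−0.15t)) = 1581: 1 + 3.1629·e^(−0.15t) = 1.1638, so e^(−0.15t) = 0.0517944.
−0.15·t = ln(0.0517944) = -2.9605, so t = 2.9605/0.15 = 19.736.

19.7 years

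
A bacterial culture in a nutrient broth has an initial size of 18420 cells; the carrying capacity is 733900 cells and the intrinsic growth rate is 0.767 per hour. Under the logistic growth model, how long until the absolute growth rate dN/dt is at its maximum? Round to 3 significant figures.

4.77 hours

Logistic growth is fastest at N = K/2 = 366950.
A = (K − N₀)/N₀ = 38.843. Set K/(1 + A·e^(−rt)) = K/2 → A·e^(−rt) = 1.
e^(−0.767t) = 1/38.843 = 0.025745, so t = ln(38.843)/0.767 = 3.6595/0.767 = 4.7712.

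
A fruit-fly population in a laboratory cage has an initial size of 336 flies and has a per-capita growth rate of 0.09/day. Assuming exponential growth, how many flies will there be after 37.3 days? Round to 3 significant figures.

9640 flies

N(t) = N₀·e^(rt) = 336 × e^(0.09×37.3) = 336 × e^3.357.
e^3.357 ≈ 28.703, so N ≈ 336 × 28.703 = 9644.19.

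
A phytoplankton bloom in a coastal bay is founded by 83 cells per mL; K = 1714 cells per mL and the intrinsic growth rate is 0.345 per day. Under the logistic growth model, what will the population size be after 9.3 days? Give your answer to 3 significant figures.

A = (K − N₀)/N₀ = (1714 − 83)/83 = 19.651.
N(t) = K/(1 + A·e^(−rt)) = 1714/(1 + 19.651×e^(−0.345×9.3)).
e^(−3.208) = 0.040417; denominator = 1 + 19.651×0.040417 = 1.7942.
N = 1714/1.7942 = 955.289.

955 cells per mL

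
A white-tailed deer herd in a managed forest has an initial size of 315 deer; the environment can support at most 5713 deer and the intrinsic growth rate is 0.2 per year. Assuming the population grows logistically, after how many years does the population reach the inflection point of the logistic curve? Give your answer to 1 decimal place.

Logistic growth is fastest at N = K/2 = 2856.5.
A = (K − N₀)/N₀ = 17.137. Set K/(1 + A·e^(−rt)) = K/2 → A·e^(−rt) = 1.
e^(−0.2t) = 1/17.137 = 0.0583549, so t = ln(17.137)/0.2 = 2.8412/0.2 = 14.206.

14.2 years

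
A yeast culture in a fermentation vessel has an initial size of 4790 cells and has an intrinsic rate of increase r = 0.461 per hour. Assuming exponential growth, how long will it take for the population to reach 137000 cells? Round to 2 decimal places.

7.27 hours

Set N₀·e^(rt) = 137000: e^(0.461·t) = 137000/4790 = 28.601.
0.461·t = ln(28.601) = 3.3535, so t = 3.3535/0.461 = 7.2743.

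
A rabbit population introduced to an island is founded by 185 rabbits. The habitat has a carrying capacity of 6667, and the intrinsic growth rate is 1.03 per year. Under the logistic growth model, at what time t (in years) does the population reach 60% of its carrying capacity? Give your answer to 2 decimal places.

A = (K − N₀)/N₀ = (6667 − 185)/185 = 35.038.
Solve 6667/(1 + 35.038·e^(−1.03t)) = 4000.2: 1 + 35.038·e^(−1.03t) = 1.6667, so e^(−1.03t) = 0.019027.
−1.03·t = ln(0.019027) = -3.9619, so t = 3.9619/1.03 = 3.8465.

3.85 years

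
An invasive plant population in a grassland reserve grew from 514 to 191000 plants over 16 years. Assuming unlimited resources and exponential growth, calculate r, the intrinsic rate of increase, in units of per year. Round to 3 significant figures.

From N(t) = N₀·e^(rt): e^(r·16) = 191000/514 = 371.6.
r·16 = ln(371.6) = 5.9178, so r = 5.9178/16 = 0.36986.

0.370 per year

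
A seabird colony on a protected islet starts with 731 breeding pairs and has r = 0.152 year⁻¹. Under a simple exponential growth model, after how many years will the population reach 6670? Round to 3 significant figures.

Set N₀·e^(rt) = 6670: e^(0.152·t) = 6670/731 = 9.1245.
0.152·t = ln(9.1245) = 2.211, so t = 2.211/0.152 = 14.546.

14.5 years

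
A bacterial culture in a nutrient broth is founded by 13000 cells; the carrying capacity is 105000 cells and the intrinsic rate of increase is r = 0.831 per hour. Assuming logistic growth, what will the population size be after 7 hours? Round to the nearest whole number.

102834 cells

A = (K − N₀)/N₀ = (105000 − 13000)/13000 = 7.0769.
N(t) = K/(1 + A·e^(−rt)) = 105000/(1 + 7.0769×e^(−0.831×7)).
e^(−5.817) = 0.0029765; denominator = 1 + 7.0769×0.0029765 = 1.0211.
N = 105000/1.0211 = 102834.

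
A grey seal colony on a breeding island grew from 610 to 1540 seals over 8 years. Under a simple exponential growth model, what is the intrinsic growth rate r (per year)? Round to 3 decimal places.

From N(t) = N₀·e^(rt): e^(r·8) = 1540/610 = 2.5246.
r·8 = ln(2.5246) = 0.92608, so r = 0.92608/8 = 0.11576.

0.116 per year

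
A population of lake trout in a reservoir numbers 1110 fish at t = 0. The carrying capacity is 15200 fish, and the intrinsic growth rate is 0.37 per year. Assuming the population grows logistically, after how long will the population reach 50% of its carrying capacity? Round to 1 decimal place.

6.9 years

A = (K − N₀)/N₀ = (15200 − 1110)/1110 = 12.694.
Solve 15200/(1 + 12.694·e^(−0.37t)) = 7600: 1 + 12.694·e^(−0.37t) = 2, so e^(−0.37t) = 0.0787793.
−0.37·t = ln(0.0787793) = -2.5411, so t = 2.5411/0.37 = 6.8679.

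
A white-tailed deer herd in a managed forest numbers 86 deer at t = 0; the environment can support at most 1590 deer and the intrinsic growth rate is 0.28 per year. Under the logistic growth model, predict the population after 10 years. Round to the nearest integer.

771 deer

A = (K − N₀)/N₀ = (1590 − 86)/86 = 17.488.
N(t) = K/(1 + A·e^(−rt)) = 1590/(1 + 17.488×e^(−0.28×10)).
e^(−2.8) = 0.06081; denominator = 1 + 17.488×0.06081 = 2.0635.
N = 1590/2.0635 = 770.547.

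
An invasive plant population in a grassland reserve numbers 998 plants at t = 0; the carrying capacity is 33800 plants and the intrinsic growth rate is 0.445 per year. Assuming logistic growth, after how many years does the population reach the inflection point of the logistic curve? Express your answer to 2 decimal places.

Logistic growth is fastest at N = K/2 = 16900.
A = (K − N₀)/N₀ = 32.868. Set K/(1 + A·e^(−rt)) = K/2 → A·e^(−rt) = 1.
e^(−0.445t) = 1/32.868 = 0.030425, so t = ln(32.868)/0.445 = 3.4925/0.445 = 7.8483.

7.85 years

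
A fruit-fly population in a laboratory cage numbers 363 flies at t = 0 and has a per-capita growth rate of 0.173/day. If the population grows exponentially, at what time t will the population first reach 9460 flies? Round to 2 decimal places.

18.85 days

Set N₀·e^(rt) = 9460: e^(0.173·t) = 9460/363 = 26.061.
0.173·t = ln(26.061) = 3.2604, so t = 3.2604/0.173 = 18.846.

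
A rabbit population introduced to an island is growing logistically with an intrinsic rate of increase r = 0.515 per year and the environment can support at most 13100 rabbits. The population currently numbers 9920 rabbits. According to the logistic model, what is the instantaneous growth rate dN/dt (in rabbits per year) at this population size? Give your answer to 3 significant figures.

1240 rabbits per year

dN/dt = rN(1 − N/K) = 0.515 × 9920 × (1 − 9920/13100).
1 − 9920/13100 = 0.24275; dN/dt = 0.515 × 9920 × 0.24275 = 1240.2.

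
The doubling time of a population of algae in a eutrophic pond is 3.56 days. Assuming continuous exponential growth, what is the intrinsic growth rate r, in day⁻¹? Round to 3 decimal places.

0.195 per day

r = ln(2)/t_d = 0.6931/3.56 = 0.1947.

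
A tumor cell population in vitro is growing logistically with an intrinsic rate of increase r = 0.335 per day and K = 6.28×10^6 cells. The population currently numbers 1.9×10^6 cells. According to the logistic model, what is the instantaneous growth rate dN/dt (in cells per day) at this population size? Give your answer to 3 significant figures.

dN/dt = rN(1 − N/K) = 0.335 × 1.9×10^6 × (1 − 1.9×10^6/6.28×10^6).
1 − 1.9×10^6/6.28×10^6 = 0.69745; dN/dt = 0.335 × 1.9×10^6 × 0.69745 = 4.43928×10^5.

444000 cells per day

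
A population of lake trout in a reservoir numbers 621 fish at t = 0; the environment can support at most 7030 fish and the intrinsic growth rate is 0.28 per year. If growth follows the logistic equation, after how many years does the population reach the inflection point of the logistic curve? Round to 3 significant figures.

8.34 years

Logistic growth is fastest at N = K/2 = 3515.
A = (K − N₀)/N₀ = 10.32. Set K/(1 + A·e^(−rt)) = K/2 → A·e^(−rt) = 1.
e^(−0.28t) = 1/10.32 = 0.096895, so t = ln(10.32)/0.28 = 2.3341/0.28 = 8.3362.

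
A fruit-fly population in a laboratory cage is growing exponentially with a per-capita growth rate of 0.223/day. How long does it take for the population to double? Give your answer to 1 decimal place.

Doubling time t_d = ln(2)/r = 0.6931/0.223 = 3.1083.

3.1 days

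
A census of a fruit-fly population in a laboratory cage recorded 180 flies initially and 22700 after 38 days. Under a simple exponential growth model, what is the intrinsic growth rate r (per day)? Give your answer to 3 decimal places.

From N(t) = N₀·e^(rt): e^(r·38) = 22700/180 = 126.11.
r·38 = ln(126.11) = 4.8372, so r = 4.8372/38 = 0.12729.

0.127 per day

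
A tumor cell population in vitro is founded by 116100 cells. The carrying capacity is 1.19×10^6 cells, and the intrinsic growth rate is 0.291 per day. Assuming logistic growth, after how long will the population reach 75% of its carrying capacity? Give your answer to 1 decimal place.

11.4 days

A = (K − N₀)/N₀ = (1.19×10^6 − 116100)/116100 = 9.2498.
Solve 1.19×10^6/(1 + 9.2498·e^(−0.291t)) = 892500: 1 + 9.2498·e^(−0.291t) = 1.3333, so e^(−0.291t) = 0.0360369.
−0.291·t = ln(0.0360369) = -3.3232, so t = 3.3232/0.291 = 11.42.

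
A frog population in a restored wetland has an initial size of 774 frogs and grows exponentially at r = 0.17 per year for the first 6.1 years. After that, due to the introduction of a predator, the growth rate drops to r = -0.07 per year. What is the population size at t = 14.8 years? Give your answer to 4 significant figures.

1187 frogs

Phase 1: N(6.1) = 774·e^(0.17×6.1) = 774·e^1.037 = 2183.25.
Phase 2 runs for 14.8 − 6.1 = 8.7 years at r = -0.07.
N(14.8) = 2183.25·e^(-0.07×8.7) = 2183.25·e^-0.609 = 1187.46.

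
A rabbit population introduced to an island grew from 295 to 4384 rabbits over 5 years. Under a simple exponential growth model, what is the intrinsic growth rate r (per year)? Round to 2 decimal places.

From N(t) = N₀·e^(rt): e^(r·5) = 4384/295 = 14.861.
r·5 = ln(14.861) = 2.6987, so r = 2.6987/5 = 0.53975.

0.54 per year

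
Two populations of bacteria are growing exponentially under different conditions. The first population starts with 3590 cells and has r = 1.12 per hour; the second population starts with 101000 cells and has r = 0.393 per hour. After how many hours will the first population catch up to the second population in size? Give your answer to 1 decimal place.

Set 3590·e^(1.12t) = 101000·e^(0.393t).
e^((1.12 − 0.393)t) = 101000/3590 → e^(0.727·t) = 28.134.
0.727·t = ln(28.134) = 3.337, so t = 3.337/0.727 = 4.5901.

4.6 hours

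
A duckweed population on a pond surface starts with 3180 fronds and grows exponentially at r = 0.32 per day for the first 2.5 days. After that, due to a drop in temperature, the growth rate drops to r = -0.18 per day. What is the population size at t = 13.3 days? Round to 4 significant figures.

1013 fronds

Phase 1: N(2.5) = 3180·e^(0.32×2.5) = 3180·e^0.8 = 7077.22.
Phase 2 runs for 13.3 − 2.5 = 10.8 days at r = -0.18.
N(13.3) = 7077.22·e^(-0.18×10.8) = 7077.22·e^-1.944 = 1012.96.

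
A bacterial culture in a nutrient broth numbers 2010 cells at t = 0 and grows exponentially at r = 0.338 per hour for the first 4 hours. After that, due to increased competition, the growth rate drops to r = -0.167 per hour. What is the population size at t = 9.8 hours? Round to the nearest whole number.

Phase 1: N(4) = 2010·e^(0.338×4) = 2010·e^1.352 = 7768.95.
Phase 2 runs for 9.8 − 4 = 5.8 hours at r = -0.167.
N(9.8) = 7768.95·e^(-0.167×5.8) = 7768.95·e^-0.9686 = 2949.2.

2949 cells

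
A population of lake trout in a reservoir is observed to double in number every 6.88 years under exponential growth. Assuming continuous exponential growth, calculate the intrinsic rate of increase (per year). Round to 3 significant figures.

r = ln(2)/t_d = 0.6931/6.88 = 0.10075.

0.101 per year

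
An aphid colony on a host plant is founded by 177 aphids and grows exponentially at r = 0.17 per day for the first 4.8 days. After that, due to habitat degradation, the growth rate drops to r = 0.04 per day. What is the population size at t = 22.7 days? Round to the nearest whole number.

819 aphids

Phase 1: N(4.8) = 177·e^(0.17×4.8) = 177·e^0.816 = 400.274.
Phase 2 runs for 22.7 − 4.8 = 17.9 days at r = 0.04.
N(22.7) = 400.274·e^(0.04×17.9) = 400.274·e^0.716 = 819.054.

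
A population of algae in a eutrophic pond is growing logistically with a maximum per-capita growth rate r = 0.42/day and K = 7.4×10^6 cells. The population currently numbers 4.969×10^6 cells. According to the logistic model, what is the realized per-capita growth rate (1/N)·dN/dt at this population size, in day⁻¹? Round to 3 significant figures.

(1/N)·dN/dt = r(1 − N/K) = 0.42 × (1 − 4.969×10^6/7.4×10^6).
= 0.42 × 0.32851 = 0.13798.

0.138 per day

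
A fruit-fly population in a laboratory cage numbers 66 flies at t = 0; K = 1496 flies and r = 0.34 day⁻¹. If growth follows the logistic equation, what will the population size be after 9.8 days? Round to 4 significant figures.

A = (K − N₀)/N₀ = (1496 − 66)/66 = 21.667.
N(t) = K/(1 + A·e^(−rt)) = 1496/(1 + 21.667×e^(−0.34×9.8)).
e^(−3.332) = 0.035722; denominator = 1 + 21.667×0.035722 = 1.774.
N = 1496/1.774 = 843.307.

843.3 flies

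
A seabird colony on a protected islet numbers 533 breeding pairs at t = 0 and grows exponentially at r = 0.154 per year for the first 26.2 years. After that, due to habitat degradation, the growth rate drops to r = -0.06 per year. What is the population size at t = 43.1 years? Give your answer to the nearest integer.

10931 breeding pairs

Phase 1: N(26.2) = 533·e^(0.154×26.2) = 533·e^4.035 = 30131.3.
Phase 2 runs for 43.1 − 26.2 = 16.9 years at r = -0.06.
N(43.1) = 30131.3·e^(-0.06×16.9) = 30131.3·e^-1.014 = 10930.6.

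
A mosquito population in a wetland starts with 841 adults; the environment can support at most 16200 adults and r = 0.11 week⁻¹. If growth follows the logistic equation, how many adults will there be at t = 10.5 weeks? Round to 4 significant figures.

2399 adults

A = (K − N₀)/N₀ = (16200 − 841)/841 = 18.263.
N(t) = K/(1 + A·e^(−rt)) = 16200/(1 + 18.263×e^(−0.11×10.5)).
e^(−1.155) = 0.31506; denominator = 1 + 18.263×0.31506 = 6.7538.
N = 16200/6.7538 = 2398.64.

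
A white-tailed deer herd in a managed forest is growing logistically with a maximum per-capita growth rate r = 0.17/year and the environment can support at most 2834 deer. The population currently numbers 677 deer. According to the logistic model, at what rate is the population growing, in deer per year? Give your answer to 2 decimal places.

dN/dt = rN(1 − N/K) = 0.17 × 677 × (1 − 677/2834).
1 − 677/2834 = 0.76112; dN/dt = 0.17 × 677 × 0.76112 = 87.597.

87.60 deer per year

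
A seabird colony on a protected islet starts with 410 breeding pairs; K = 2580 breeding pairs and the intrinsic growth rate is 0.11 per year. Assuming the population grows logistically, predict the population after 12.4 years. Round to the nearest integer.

A = (K − N₀)/N₀ = (2580 − 410)/410 = 5.2927.
N(t) = K/(1 + A·e^(−rt)) = 2580/(1 + 5.2927×e^(−0.11×12.4)).
e^(−1.364) = 0.25564; denominator = 1 + 5.2927×0.25564 = 2.353.
N = 2580/2.353 = 1096.47.

1096 breeding pairs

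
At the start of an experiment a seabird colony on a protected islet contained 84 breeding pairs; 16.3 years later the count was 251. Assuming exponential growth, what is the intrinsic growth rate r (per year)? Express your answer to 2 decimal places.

From N(t) = N₀·e^(rt): e^(r·16.3) = 251/84 = 2.9881.
r·16.3 = ln(2.9881) = 1.0946, so r = 1.0946/16.3 = 0.067156.

0.07 per year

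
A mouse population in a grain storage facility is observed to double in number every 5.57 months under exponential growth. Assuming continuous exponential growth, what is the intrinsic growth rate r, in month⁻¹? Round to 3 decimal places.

0.124 per month

r = ln(2)/t_d = 0.6931/5.57 = 0.12444.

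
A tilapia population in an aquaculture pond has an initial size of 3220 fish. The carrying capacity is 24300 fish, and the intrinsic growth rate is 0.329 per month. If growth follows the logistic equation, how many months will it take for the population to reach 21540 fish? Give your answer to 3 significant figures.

12.0 months

A = (K − N₀)/N₀ = (24300 − 3220)/3220 = 6.5466.
Solve 24300/(1 + 6.5466·e^(−0.329t)) = 21540: 1 + 6.5466·e^(−0.329t) = 1.1281, so e^(−0.329t) = 0.0195726.
−0.329·t = ln(0.0195726) = -3.9336, so t = 3.9336/0.329 = 11.956.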